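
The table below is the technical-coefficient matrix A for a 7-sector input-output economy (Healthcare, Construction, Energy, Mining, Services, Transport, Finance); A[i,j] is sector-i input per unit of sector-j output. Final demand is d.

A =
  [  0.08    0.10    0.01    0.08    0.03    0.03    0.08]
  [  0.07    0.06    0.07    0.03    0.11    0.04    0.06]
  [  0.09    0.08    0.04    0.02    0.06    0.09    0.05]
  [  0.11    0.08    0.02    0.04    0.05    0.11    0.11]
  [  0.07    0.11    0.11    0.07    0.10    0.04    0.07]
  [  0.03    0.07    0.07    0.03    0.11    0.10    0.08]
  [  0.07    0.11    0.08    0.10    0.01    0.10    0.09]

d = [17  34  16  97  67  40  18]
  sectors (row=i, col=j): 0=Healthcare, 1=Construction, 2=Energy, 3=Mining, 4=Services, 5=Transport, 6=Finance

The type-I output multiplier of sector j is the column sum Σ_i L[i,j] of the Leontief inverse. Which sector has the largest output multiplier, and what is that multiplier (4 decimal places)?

Form M = I − A:
  [  0.92   -0.10   -0.01   -0.08   -0.03   -0.03   -0.08]
  [ -0.07    0.94   -0.07   -0.03   -0.11   -0.04   -0.06]
  [ -0.09   -0.08    0.96   -0.02   -0.06   -0.09   -0.05]
  [ -0.11   -0.08   -0.02    0.96   -0.05   -0.11   -0.11]
  [ -0.07   -0.11   -0.11   -0.07    0.90   -0.04   -0.07]
  [ -0.03   -0.07   -0.07   -0.03   -0.11    0.90   -0.08]
  [ -0.07   -0.11   -0.08   -0.10   -0.01   -0.10    0.91]
Leontief inverse L = M⁻¹:
  [  1.1400    0.1692    0.0543    0.1249    0.0813    0.0858    0.1433]
  [  0.1333    1.1367    0.1228    0.0776    0.1692    0.0981    0.1244]
  [  0.1483    0.1520    1.0893    0.0648    0.1189    0.1464    0.1128]
  [  0.1811    0.1688    0.0795    1.0976    0.1173    0.1819    0.1891]
  [  0.1531    0.2064    0.1753    0.1282    1.1762    0.1167    0.1529]
  [  0.0979    0.1546    0.1326    0.0813    0.1801    1.1694    0.1526]
  [  0.1492    0.2016    0.1400    0.1556    0.0828    0.1811    1.1741]
Total output x = L · d:
  x_0 = 1.1400·17 + 0.1692·34 + 0.0543·16 + 0.1249·97 + 0.0813·67 + 0.0858·40 + 0.1433·18 = 49.5779
  x_1 = 0.1333·17 + 1.1367·34 + 0.1228·16 + 0.0776·97 + 0.1692·67 + 0.0981·40 + 0.1244·18 = 67.9055
  x_2 = 0.1483·17 + 0.1520·34 + 1.0893·16 + 0.0648·97 + 0.1189·67 + 0.1464·40 + 0.1128·18 = 47.2519
  x_3 = 0.1811·17 + 0.1688·34 + 0.0795·16 + 1.0976·97 + 0.1173·67 + 0.1819·40 + 0.1891·18 = 135.0992
  x_4 = 0.1531·17 + 0.2064·34 + 0.1753·16 + 0.1282·97 + 1.1762·67 + 0.1167·40 + 0.1529·18 = 111.0905
  x_5 = 0.0979·17 + 0.1546·34 + 0.1326·16 + 0.0813·97 + 0.1801·67 + 1.1694·40 + 0.1526·18 = 78.5261
  x_6 = 0.1492·17 + 0.2016·34 + 0.1400·16 + 0.1556·97 + 0.0828·67 + 0.1811·40 + 1.1741·18 = 60.6524
Output multipliers (column sums of L):
  Healthcare: 2.0029
  Construction: 2.1894
  Energy: 1.7940
  Mining: 1.7301
  Services: 1.9259
  Transport: 1.9793
  Finance: 2.0492

Construction (2.1894)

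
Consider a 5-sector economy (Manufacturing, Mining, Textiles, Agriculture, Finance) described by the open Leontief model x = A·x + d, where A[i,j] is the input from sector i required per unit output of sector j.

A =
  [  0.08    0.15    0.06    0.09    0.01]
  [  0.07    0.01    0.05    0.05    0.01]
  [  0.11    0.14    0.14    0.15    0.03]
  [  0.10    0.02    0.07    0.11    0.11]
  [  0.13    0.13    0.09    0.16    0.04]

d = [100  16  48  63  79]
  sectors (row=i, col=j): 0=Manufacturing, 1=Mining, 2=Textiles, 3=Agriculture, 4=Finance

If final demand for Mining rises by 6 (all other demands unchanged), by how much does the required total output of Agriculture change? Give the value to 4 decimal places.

Form M = I − A:
  [  0.92   -0.15   -0.06   -0.09   -0.01]
  [ -0.07    0.99   -0.05   -0.05   -0.01]
  [ -0.11   -0.14    0.86   -0.15   -0.03]
  [ -0.10   -0.02   -0.07    0.89   -0.11]
  [ -0.13   -0.13   -0.09   -0.16    0.96]
Leontief inverse L = M⁻¹:
  [  1.1356    0.1946    0.1063    0.1499    0.0344]
  [  0.1012    1.0413    0.0771    0.0861    0.0242]
  [  0.1992    0.2167    1.2171    0.2502    0.0710]
  [  0.1721    0.0873    0.1292    1.1935    0.1435]
  [  0.2149    0.2022    0.1605    0.2543    1.0802]
Total output x = L · d:
  x_0 = 1.1356·100 + 0.1946·16 + 0.1063·48 + 0.1499·63 + 0.0344·79 = 133.9369
  x_1 = 0.1012·100 + 1.0413·16 + 0.0771·48 + 0.0861·63 + 0.0242·79 = 37.8177
  x_2 = 0.1992·100 + 0.2167·16 + 1.2171·48 + 0.2502·63 + 0.0710·79 = 103.1876
  x_3 = 0.1721·100 + 0.0873·16 + 0.1292·48 + 1.1935·63 + 0.1435·79 = 111.3359
  x_4 = 0.2149·100 + 0.2022·16 + 0.1605·48 + 0.2543·63 + 1.0802·79 = 133.7799
Δx_3 = L[3,1] · Δd_1 = 0.0873 · 6 = 0.5238

0.5238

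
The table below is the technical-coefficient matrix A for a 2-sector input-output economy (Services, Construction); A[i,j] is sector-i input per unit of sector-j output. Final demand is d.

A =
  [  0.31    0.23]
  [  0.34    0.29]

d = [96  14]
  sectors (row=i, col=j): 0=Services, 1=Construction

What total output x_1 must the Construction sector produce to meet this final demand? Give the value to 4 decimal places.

Form M = I − A:
  [  0.69   -0.23]
  [ -0.34    0.71]
Leontief inverse L = M⁻¹:
  [  1.7246    0.5587]
  [  0.8258    1.6760]
Total output x = L · d:
  x_0 = 1.7246·96 + 0.5587·14 = 173.3787
  x_1 = 0.8258·96 + 1.6760·14 = 102.7447

102.7447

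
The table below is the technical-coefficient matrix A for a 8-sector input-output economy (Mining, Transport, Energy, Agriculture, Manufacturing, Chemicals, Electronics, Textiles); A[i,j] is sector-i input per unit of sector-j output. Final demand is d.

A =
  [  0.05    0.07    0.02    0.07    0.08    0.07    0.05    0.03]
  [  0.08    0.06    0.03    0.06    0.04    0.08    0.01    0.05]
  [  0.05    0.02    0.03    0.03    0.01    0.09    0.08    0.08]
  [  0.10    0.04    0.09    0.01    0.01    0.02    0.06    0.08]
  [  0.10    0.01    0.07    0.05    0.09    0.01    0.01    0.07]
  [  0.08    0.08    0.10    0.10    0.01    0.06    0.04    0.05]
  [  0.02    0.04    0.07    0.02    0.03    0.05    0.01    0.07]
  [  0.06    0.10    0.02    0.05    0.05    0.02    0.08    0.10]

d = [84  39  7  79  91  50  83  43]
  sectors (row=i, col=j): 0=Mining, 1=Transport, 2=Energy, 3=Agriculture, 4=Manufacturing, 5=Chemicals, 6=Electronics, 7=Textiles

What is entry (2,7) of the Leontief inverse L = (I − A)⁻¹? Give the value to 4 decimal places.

Form M = I − A:
  [  0.95   -0.07   -0.02   -0.07   -0.08   -0.07   -0.05   -0.03]
  [ -0.08    0.94   -0.03   -0.06   -0.04   -0.08   -0.01   -0.05]
  [ -0.05   -0.02    0.97   -0.03   -0.01   -0.09   -0.08   -0.08]
  [ -0.10   -0.04   -0.09    0.99   -0.01   -0.02   -0.06   -0.08]
  [ -0.10   -0.01   -0.07   -0.05    0.91   -0.01   -0.01   -0.07]
  [ -0.08   -0.08   -0.10   -0.10   -0.01    0.94   -0.04   -0.05]
  [ -0.02   -0.04   -0.07   -0.02   -0.03   -0.05    0.99   -0.07]
  [ -0.06   -0.10   -0.02   -0.05   -0.05   -0.02   -0.08    0.90]
Leontief inverse L = M⁻¹:
  [  1.1042    0.1103    0.0628    0.1088    0.1120    0.1071    0.0804    0.0791]
  [  0.1310    1.1020    0.0681    0.0992    0.0697    0.1172    0.0424    0.0957]
  [  0.0927    0.0614    1.0668    0.0655    0.0352    0.1246    0.1110    0.1255]
  [  0.1423    0.0806    0.1208    1.0450    0.0396    0.0594    0.0941    0.1265]
  [  0.1487    0.0469    0.1036    0.0845    1.1245    0.0436    0.0441    0.1176]
  [  0.1402    0.1296    0.1459    0.1436    0.0421    1.1095    0.0829    0.1090]
  [  0.0567    0.0711    0.0966    0.0481    0.0507    0.0785    1.0368    0.1077]
  [  0.1145    0.1474    0.0598    0.0899    0.0861    0.0603    0.1142    1.1554]
Total output x = L · d:
  x_0 = 1.1042·84 + 0.1103·39 + 0.0628·7 + 0.1088·79 + 0.1120·91 + 0.1071·50 + 0.0804·83 + 0.0791·43 = 131.7040
  x_1 = 0.1310·84 + 1.1020·39 + 0.0681·7 + 0.0992·79 + 0.0697·91 + 0.1172·50 + 0.0424·83 + 0.0957·43 = 82.1308
  x_2 = 0.0927·84 + 0.0614·39 + 1.0668·7 + 0.0655·79 + 0.0352·91 + 0.1246·50 + 0.1110·83 + 0.1255·43 = 46.8709
  x_3 = 0.1423·84 + 0.0806·39 + 0.1208·7 + 1.0450·79 + 0.0396·91 + 0.0594·50 + 0.0941·83 + 0.1265·43 = 118.3148
  x_4 = 0.1487·84 + 0.0469·39 + 0.1036·7 + 0.0845·79 + 1.1245·91 + 0.0436·50 + 0.0441·83 + 0.1176·43 = 134.9505
  x_5 = 0.1402·84 + 0.1296·39 + 0.1459·7 + 0.1436·79 + 0.0421·91 + 1.1095·50 + 0.0829·83 + 0.1090·43 = 100.0740
  x_6 = 0.0567·84 + 0.0711·39 + 0.0966·7 + 0.0481·79 + 0.0507·91 + 0.0785·50 + 1.0368·83 + 0.1077·43 = 111.2346
  x_7 = 0.1145·84 + 0.1474·39 + 0.0598·7 + 0.0899·79 + 0.0861·91 + 0.0603·50 + 0.1142·83 + 1.1554·43 = 92.9069

L[2,7] = 0.1255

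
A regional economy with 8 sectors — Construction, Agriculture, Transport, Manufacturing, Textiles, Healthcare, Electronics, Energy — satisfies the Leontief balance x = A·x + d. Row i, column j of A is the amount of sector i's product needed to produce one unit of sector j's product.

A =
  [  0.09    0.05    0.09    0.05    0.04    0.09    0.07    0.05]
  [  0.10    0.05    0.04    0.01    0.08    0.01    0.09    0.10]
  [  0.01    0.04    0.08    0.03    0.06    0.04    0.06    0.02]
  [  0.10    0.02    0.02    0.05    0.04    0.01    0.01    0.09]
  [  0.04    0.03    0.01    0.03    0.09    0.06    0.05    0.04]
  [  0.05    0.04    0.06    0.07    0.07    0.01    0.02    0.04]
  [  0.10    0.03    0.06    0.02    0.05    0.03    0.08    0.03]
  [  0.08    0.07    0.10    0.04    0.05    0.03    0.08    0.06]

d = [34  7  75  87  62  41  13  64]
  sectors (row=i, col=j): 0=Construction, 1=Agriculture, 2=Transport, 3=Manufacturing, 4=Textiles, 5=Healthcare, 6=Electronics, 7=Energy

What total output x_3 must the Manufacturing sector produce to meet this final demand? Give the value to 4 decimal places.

117.6666

Form M = I − A:
  [  0.91   -0.05   -0.09   -0.05   -0.04   -0.09   -0.07   -0.05]
  [ -0.10    0.95   -0.04   -0.01   -0.08   -0.01   -0.09   -0.10]
  [ -0.01   -0.04    0.92   -0.03   -0.06   -0.04   -0.06   -0.02]
  [ -0.10   -0.02   -0.02    0.95   -0.04   -0.01   -0.01   -0.09]
  [ -0.04   -0.03   -0.01   -0.03    0.91   -0.06   -0.05   -0.04]
  [ -0.05   -0.04   -0.06   -0.07   -0.07    0.99   -0.02   -0.04]
  [ -0.10   -0.03   -0.06   -0.02   -0.05   -0.03    0.92   -0.03]
  [ -0.08   -0.07   -0.10   -0.04   -0.05   -0.03   -0.08    0.94]
Leontief inverse L = M⁻¹:
  [  1.1523    0.0876    0.1459    0.0849    0.0933    0.1246    0.1227    0.0950]
  [  0.1616    1.0870    0.0933    0.0395    0.1299    0.0464    0.1456    0.1422]
  [  0.0464    0.0622    1.1114    0.0496    0.0953    0.0603    0.0932    0.0471]
  [  0.1450    0.0471    0.0592    1.0738    0.0737    0.0365    0.0467    0.1230]
  [  0.0817    0.0541    0.0423    0.0527    1.1272    0.0832    0.0840    0.0702]
  [  0.0923    0.0648    0.0940    0.0923    0.1066    1.0342    0.0551    0.0729]
  [  0.1487    0.0586    0.1031    0.0453    0.0903    0.0601    1.1229    0.0629]
  [  0.1412    0.1070    0.1541    0.0707    0.1019    0.0646    0.1350    1.1042]
Total output x = L · d:
  x_0 = 1.1523·34 + 0.0876·7 + 0.1459·75 + 0.0849·87 + 0.0933·62 + 0.1246·41 + 0.1227·13 + 0.0950·64 = 76.6833
  x_1 = 0.1616·34 + 1.0870·7 + 0.0933·75 + 0.0395·87 + 0.1299·62 + 0.0464·41 + 0.1456·13 + 0.1422·64 = 44.4844
  x_2 = 0.0464·34 + 0.0622·7 + 1.1114·75 + 0.0496·87 + 0.0953·62 + 0.0603·41 + 0.0932·13 + 0.0471·64 = 102.2924
  x_3 = 0.1450·34 + 0.0471·7 + 0.0592·75 + 1.0738·87 + 0.0737·62 + 0.0365·41 + 0.0467·13 + 0.1230·64 = 117.6666
  x_4 = 0.0817·34 + 0.0541·7 + 0.0423·75 + 0.0527·87 + 1.1272·62 + 0.0832·41 + 0.0840·13 + 0.0702·64 = 89.7977
  x_5 = 0.0923·34 + 0.0648·7 + 0.0940·75 + 0.0923·87 + 0.1066·62 + 1.0342·41 + 0.0551·13 + 0.0729·64 = 73.0667
  x_6 = 0.1487·34 + 0.0586·7 + 0.1031·75 + 0.0453·87 + 0.0903·62 + 0.0601·41 + 1.1229·13 + 0.0629·64 = 43.8208
  x_7 = 0.1412·34 + 0.1070·7 + 0.1541·75 + 0.0707·87 + 0.1019·62 + 0.0646·41 + 0.1350·13 + 1.1042·64 = 104.6511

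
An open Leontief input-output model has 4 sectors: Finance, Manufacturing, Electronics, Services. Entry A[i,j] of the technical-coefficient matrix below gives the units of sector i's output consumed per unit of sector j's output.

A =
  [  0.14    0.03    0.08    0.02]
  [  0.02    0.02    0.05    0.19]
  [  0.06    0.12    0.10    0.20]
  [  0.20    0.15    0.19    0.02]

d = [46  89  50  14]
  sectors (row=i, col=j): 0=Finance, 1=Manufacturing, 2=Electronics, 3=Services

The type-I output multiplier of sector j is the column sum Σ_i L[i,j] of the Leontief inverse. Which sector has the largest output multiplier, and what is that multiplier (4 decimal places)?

Form M = I − A:
  [  0.86   -0.03   -0.08   -0.02]
  [ -0.02    0.98   -0.05   -0.19]
  [ -0.06   -0.12    0.90   -0.20]
  [ -0.20   -0.15   -0.19    0.98]
Leontief inverse L = M⁻¹:
  [  1.1868    0.0605    0.1217    0.0608]
  [  0.0874    1.0731    0.1167    0.2337]
  [  0.1542    0.1948    1.1958    0.2849]
  [  0.2855    0.2144    0.2745    1.1238]
Total output x = L · d:
  x_0 = 1.1868·46 + 0.0605·89 + 0.1217·50 + 0.0608·14 = 66.9176
  x_1 = 0.0874·46 + 1.0731·89 + 0.1167·50 + 0.2337·14 = 108.6392
  x_2 = 0.1542·46 + 0.1948·89 + 1.1958·50 + 0.2849·14 = 88.2069
  x_3 = 0.2855·46 + 0.2144·89 + 0.2745·50 + 1.1238·14 = 61.6722
Output multipliers (column sums of L):
  Finance: 1.7140
  Manufacturing: 1.5428
  Electronics: 1.7087
  Services: 1.7032

Finance (1.7140)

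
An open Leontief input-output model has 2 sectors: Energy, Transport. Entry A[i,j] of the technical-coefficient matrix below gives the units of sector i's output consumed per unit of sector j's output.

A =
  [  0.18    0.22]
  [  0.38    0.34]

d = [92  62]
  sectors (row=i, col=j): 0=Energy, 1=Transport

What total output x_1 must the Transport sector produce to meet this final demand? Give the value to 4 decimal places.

Form M = I − A:
  [  0.82   -0.22]
  [ -0.38    0.66]
Leontief inverse L = M⁻¹:
  [  1.4423    0.4808]
  [  0.8304    1.7920]
Total output x = L · d:
  x_0 = 1.4423·92 + 0.4808·62 = 162.5000
  x_1 = 0.8304·92 + 1.7920·62 = 187.5000

187.5000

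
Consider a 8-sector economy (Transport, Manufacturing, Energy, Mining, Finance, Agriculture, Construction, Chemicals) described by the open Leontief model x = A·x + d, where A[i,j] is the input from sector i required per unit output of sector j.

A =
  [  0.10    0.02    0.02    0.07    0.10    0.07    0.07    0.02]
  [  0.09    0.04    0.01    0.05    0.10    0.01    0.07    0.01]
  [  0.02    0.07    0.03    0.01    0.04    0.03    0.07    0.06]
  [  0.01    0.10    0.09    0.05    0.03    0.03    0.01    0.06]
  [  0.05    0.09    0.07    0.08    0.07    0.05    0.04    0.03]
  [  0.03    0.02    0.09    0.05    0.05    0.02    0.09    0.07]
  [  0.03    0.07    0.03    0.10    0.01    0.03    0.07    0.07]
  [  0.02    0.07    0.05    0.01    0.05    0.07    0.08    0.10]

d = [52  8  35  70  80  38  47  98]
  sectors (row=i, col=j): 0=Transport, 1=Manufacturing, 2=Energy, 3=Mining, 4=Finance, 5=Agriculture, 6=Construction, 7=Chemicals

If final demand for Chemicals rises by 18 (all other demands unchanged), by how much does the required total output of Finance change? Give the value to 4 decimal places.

1.2469

Form M = I − A:
  [  0.90   -0.02   -0.02   -0.07   -0.10   -0.07   -0.07   -0.02]
  [ -0.09    0.96   -0.01   -0.05   -0.10   -0.01   -0.07   -0.01]
  [ -0.02   -0.07    0.97   -0.01   -0.04   -0.03   -0.07   -0.06]
  [ -0.01   -0.10   -0.09    0.95   -0.03   -0.03   -0.01   -0.06]
  [ -0.05   -0.09   -0.07   -0.08    0.93   -0.05   -0.04   -0.03]
  [ -0.03   -0.02   -0.09   -0.05   -0.05    0.98   -0.09   -0.07]
  [ -0.03   -0.07   -0.03   -0.10   -0.01   -0.03    0.93   -0.07]
  [ -0.02   -0.07   -0.05   -0.01   -0.05   -0.07   -0.08    0.90]
Leontief inverse L = M⁻¹:
  [  1.1376    0.0695    0.0621    0.1190    0.1463    0.1029    0.1182    0.0602]
  [  0.1235    1.0814    0.0411    0.0919    0.1396    0.0372    0.1078    0.0396]
  [  0.0455    0.1042    1.0546    0.0409    0.0715    0.0512    0.1068    0.0899]
  [  0.0378    0.1395    0.1183    1.0786    0.0673    0.0523    0.0497    0.0924]
  [  0.0870    0.1405    0.1090    0.1233    1.1173    0.0794    0.0884    0.0693]
  [  0.0570    0.0669    0.1231    0.0866    0.0851    1.0479    0.1341    0.1108]
  [  0.0582    0.1144    0.0634    0.1359    0.0464    0.0555    1.1112    0.1081]
  [  0.0523    0.1162    0.0858    0.0497    0.0917    0.0995    0.1316    1.1436]
Total output x = L · d:
  x_0 = 1.1376·52 + 0.0695·8 + 0.0621·35 + 0.1190·70 + 0.1463·80 + 0.1029·38 + 0.1182·47 + 0.0602·98 = 97.2844
  x_1 = 0.1235·52 + 1.0814·8 + 0.0411·35 + 0.0919·70 + 0.1396·80 + 0.0372·38 + 0.1078·47 + 0.0396·98 = 44.4718
  x_2 = 0.0455·52 + 0.1042·8 + 1.0546·35 + 0.0409·70 + 0.0715·80 + 0.0512·38 + 0.1068·47 + 0.0899·98 = 64.4680
  x_3 = 0.0378·52 + 0.1395·8 + 0.1183·35 + 1.0786·70 + 0.0673·80 + 0.0523·38 + 0.0497·47 + 0.0924·98 = 101.4828
  x_4 = 0.0870·52 + 0.1405·8 + 0.1090·35 + 0.1233·70 + 1.1173·80 + 0.0794·38 + 0.0884·47 + 0.0693·98 = 121.4402
  x_5 = 0.0570·52 + 0.0669·8 + 0.1231·35 + 0.0866·70 + 0.0851·80 + 1.0479·38 + 0.1341·47 + 0.1108·98 = 77.6640
  x_6 = 0.0582·52 + 0.1144·8 + 0.0634·35 + 0.1359·70 + 0.0464·80 + 0.0555·38 + 1.1112·47 + 0.1081·98 = 84.3261
  x_7 = 0.0523·52 + 0.1162·8 + 0.0858·35 + 0.0497·70 + 0.0917·80 + 0.0995·38 + 0.1316·47 + 1.1436·98 = 139.5017
Δx_4 = L[4,7] · Δd_7 = 0.0693 · 18 = 1.2469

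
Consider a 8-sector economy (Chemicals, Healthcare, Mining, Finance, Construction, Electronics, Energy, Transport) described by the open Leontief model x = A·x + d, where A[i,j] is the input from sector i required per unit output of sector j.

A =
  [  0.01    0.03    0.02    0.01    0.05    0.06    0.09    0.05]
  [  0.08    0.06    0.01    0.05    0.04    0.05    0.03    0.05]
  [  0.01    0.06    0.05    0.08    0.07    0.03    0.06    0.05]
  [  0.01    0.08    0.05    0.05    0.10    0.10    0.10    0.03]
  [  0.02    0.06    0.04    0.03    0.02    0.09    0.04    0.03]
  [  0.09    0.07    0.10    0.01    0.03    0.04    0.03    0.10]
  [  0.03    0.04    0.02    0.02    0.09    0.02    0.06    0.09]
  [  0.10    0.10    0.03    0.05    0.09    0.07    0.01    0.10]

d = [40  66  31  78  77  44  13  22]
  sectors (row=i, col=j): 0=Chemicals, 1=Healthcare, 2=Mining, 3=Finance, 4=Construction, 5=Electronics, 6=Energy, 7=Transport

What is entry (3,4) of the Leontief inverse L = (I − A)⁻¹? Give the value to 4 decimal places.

L[3,4] = 0.1504

Form M = I − A:
  [  0.99   -0.03   -0.02   -0.01   -0.05   -0.06   -0.09   -0.05]
  [ -0.08    0.94   -0.01   -0.05   -0.04   -0.05   -0.03   -0.05]
  [ -0.01   -0.06    0.95   -0.08   -0.07   -0.03   -0.06   -0.05]
  [ -0.01   -0.08   -0.05    0.95   -0.10   -0.10   -0.10   -0.03]
  [ -0.02   -0.06   -0.04   -0.03    0.98   -0.09   -0.04   -0.03]
  [ -0.09   -0.07   -0.10   -0.01   -0.03    0.96   -0.03   -0.10]
  [ -0.03   -0.04   -0.02   -0.02   -0.09   -0.02    0.94   -0.09]
  [ -0.10   -0.10   -0.03   -0.05   -0.09   -0.07   -0.01    0.90]
Leontief inverse L = M⁻¹:
  [  1.0382    0.0645    0.0421    0.0285    0.0829    0.0892    0.1145    0.0887]
  [  0.1104    1.0993    0.0343    0.0713    0.0769    0.0877    0.0625    0.0900]
  [  0.0418    0.1060    1.0777    0.1081    0.1140    0.0725    0.0958    0.0931]
  [  0.0524    0.1353    0.0872    1.0815    0.1504    0.1491    0.1421    0.0871]
  [  0.0502    0.0964    0.0653    0.0506    1.0529    0.1206    0.0668    0.0686]
  [  0.1292    0.1209    0.1299    0.0420    0.0786    1.0844    0.0686    0.1525]
  [  0.0615    0.0811    0.0430    0.0430    0.1277    0.0581    1.0883    0.1313]
  [  0.1477    0.1603    0.0664    0.0836    0.1427    0.1274    0.0549    1.1591]
Total output x = L · d:
  x_0 = 1.0382·40 + 0.0645·66 + 0.0421·31 + 0.0285·78 + 0.0829·77 + 0.0892·44 + 0.1145·13 + 0.0887·22 = 63.0608
  x_1 = 0.1104·40 + 1.0993·66 + 0.0343·31 + 0.0713·78 + 0.0769·77 + 0.0877·44 + 0.0625·13 + 0.0900·22 = 96.1712
  x_2 = 0.0418·40 + 0.1060·66 + 1.0777·31 + 0.1081·78 + 0.1140·77 + 0.0725·44 + 0.0958·13 + 0.0931·22 = 65.7692
  x_3 = 0.0524·40 + 0.1353·66 + 0.0872·31 + 1.0815·78 + 0.1504·77 + 0.1491·44 + 0.1421·13 + 0.0871·22 = 119.9975
  x_4 = 0.0502·40 + 0.0964·66 + 0.0653·31 + 0.0506·78 + 1.0529·77 + 0.1206·44 + 0.0668·13 + 0.0686·22 = 103.0989
  x_5 = 0.1292·40 + 0.1209·66 + 0.1299·31 + 0.0420·78 + 0.0786·77 + 1.0844·44 + 0.0686·13 + 0.1525·22 = 78.4609
  x_6 = 0.0615·40 + 0.0811·66 + 0.0430·31 + 0.0430·78 + 0.1277·77 + 0.0581·44 + 1.0883·13 + 0.1313·22 = 41.9264
  x_7 = 0.1477·40 + 0.1603·66 + 0.0664·31 + 0.0836·78 + 0.1427·77 + 0.1274·44 + 0.0549·13 + 1.1591·22 = 67.8740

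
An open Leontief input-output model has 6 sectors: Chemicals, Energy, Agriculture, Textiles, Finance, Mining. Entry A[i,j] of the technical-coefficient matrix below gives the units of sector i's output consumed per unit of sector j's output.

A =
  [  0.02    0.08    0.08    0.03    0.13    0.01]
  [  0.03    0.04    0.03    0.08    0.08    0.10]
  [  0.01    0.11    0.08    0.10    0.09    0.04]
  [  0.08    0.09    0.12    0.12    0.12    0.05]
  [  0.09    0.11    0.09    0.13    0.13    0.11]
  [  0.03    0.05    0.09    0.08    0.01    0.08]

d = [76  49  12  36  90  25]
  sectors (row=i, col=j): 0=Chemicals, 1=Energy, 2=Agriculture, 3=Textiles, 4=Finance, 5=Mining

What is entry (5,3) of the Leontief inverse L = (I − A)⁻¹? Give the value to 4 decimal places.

Form M = I − A:
  [  0.98   -0.08   -0.08   -0.03   -0.13   -0.01]
  [ -0.03    0.96   -0.03   -0.08   -0.08   -0.10]
  [ -0.01   -0.11    0.92   -0.10   -0.09   -0.04]
  [ -0.08   -0.09   -0.12    0.88   -0.12   -0.05]
  [ -0.09   -0.11   -0.09   -0.13    0.87   -0.11]
  [ -0.03   -0.05   -0.09   -0.08   -0.01    0.92]
Leontief inverse L = M⁻¹:
  [  1.0542    0.1385    0.1345    0.0987    0.1985    0.0615]
  [  0.0639    1.0948    0.0886    0.1461    0.1412    0.1484]
  [  0.0506    0.1773    1.1472    0.1822    0.1688    0.0998]
  [  0.1328    0.1832    0.2122    1.2269    0.2293    0.1247]
  [  0.1493    0.2110    0.1934    0.2484    1.2477    0.1956]
  [  0.0560    0.0996    0.1420    0.1384    0.0642    1.1198]
Total output x = L · d:
  x_0 = 1.0542·76 + 0.1385·49 + 0.1345·12 + 0.0987·36 + 0.1985·90 + 0.0615·25 = 111.4707
  x_1 = 0.0639·76 + 1.0948·49 + 0.0886·12 + 0.1461·36 + 0.1412·90 + 0.1484·25 = 81.2416
  x_2 = 0.0506·76 + 0.1773·49 + 1.1472·12 + 0.1822·36 + 0.1688·90 + 0.0998·25 = 50.5430
  x_3 = 0.1328·76 + 0.1832·49 + 0.2122·12 + 1.2269·36 + 0.2293·90 + 0.1247·25 = 89.5332
  x_4 = 0.1493·76 + 0.2110·49 + 0.1934·12 + 0.2484·36 + 1.2477·90 + 0.1956·25 = 150.1283
  x_5 = 0.0560·76 + 0.0996·49 + 0.1420·12 + 0.1384·36 + 0.0642·90 + 1.1198·25 = 49.5859

L[5,3] = 0.1384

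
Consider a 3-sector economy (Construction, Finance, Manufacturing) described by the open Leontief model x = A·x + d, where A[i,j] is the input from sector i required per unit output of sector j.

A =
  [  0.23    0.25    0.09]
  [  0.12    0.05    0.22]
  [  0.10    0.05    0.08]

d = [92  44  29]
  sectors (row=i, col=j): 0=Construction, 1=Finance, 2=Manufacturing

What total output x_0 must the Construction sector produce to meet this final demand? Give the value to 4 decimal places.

150.7078

Form M = I − A:
  [  0.77   -0.25   -0.09]
  [ -0.12    0.95   -0.22]
  [ -0.10   -0.05    0.92]
Leontief inverse L = M⁻¹:
  [  1.3867    0.3768    0.2258]
  [  0.2128    1.1239    0.2896]
  [  0.1623    0.1020    1.1272]
Total output x = L · d:
  x_0 = 1.3867·92 + 0.3768·44 + 0.2258·29 = 150.7078
  x_1 = 0.2128·92 + 1.1239·44 + 0.2896·29 = 77.4203
  x_2 = 0.1623·92 + 0.1020·44 + 1.1272·29 = 52.1107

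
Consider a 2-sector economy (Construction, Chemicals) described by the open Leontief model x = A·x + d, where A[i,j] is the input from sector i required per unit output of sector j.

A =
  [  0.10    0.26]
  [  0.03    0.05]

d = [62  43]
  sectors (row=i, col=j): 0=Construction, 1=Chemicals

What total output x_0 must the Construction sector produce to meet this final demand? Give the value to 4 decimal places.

Form M = I − A:
  [  0.90   -0.26]
  [ -0.03    0.95]
Leontief inverse L = M⁻¹:
  [  1.1213    0.3069]
  [  0.0354    1.0623]
Total output x = L · d:
  x_0 = 1.1213·62 + 0.3069·43 = 82.7195
  x_1 = 0.0354·62 + 1.0623·43 = 47.8754

82.7195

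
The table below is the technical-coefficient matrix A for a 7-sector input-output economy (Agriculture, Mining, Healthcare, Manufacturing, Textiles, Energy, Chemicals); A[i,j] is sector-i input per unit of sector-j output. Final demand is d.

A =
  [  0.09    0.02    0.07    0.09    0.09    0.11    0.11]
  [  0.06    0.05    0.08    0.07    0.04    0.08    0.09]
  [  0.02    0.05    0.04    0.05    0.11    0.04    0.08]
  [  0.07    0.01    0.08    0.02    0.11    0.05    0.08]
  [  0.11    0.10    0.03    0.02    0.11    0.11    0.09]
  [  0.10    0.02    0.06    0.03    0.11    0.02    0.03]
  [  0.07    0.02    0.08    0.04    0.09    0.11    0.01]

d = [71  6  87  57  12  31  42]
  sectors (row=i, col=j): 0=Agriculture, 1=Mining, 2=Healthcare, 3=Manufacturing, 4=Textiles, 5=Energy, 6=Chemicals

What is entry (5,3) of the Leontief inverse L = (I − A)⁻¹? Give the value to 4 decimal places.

Form M = I − A:
  [  0.91   -0.02   -0.07   -0.09   -0.09   -0.11   -0.11]
  [ -0.06    0.95   -0.08   -0.07   -0.04   -0.08   -0.09]
  [ -0.02   -0.05    0.96   -0.05   -0.11   -0.04   -0.08]
  [ -0.07   -0.01   -0.08    0.98   -0.11   -0.05   -0.08]
  [ -0.11   -0.10   -0.03   -0.02    0.89   -0.11   -0.09]
  [ -0.10   -0.02   -0.06   -0.03   -0.11    0.98   -0.03]
  [ -0.07   -0.02   -0.08   -0.04   -0.09   -0.11    0.99]
Leontief inverse L = M⁻¹:
  [  1.1755    0.0620    0.1356    0.1366    0.1974    0.1921    0.1820]
  [  0.1248    1.0826    0.1335    0.1086    0.1239    0.1438    0.1475]
  [  0.0782    0.0834    1.0837    0.0804    0.1809    0.0988    0.1298]
  [  0.1327    0.0457    0.1257    1.0551    0.1892    0.1140    0.1350]
  [  0.1978    0.1451    0.0963    0.0709    1.2117    0.1961    0.1648]
  [  0.1576    0.0529    0.1014    0.0636    0.1807    1.0796    0.0848]
  [  0.1328    0.0539    0.1250    0.0745    0.1690    0.1669    1.0663]
Total output x = L · d:
  x_0 = 1.1755·71 + 0.0620·6 + 0.1356·87 + 0.1366·57 + 0.1974·12 + 0.1921·31 + 0.1820·42 = 119.3840
  x_1 = 0.1248·71 + 1.0826·6 + 0.1335·87 + 0.1086·57 + 0.1239·12 + 0.1438·31 + 0.1475·42 = 45.2971
  x_2 = 0.0782·71 + 0.0834·6 + 1.0837·87 + 0.0804·57 + 0.1809·12 + 0.0988·31 + 0.1298·42 = 115.5995
  x_3 = 0.1327·71 + 0.0457·6 + 0.1257·87 + 1.0551·57 + 0.1892·12 + 0.1140·31 + 0.1350·42 = 92.2449
  x_4 = 0.1978·71 + 0.1451·6 + 0.0963·87 + 0.0709·57 + 1.2117·12 + 0.1961·31 + 0.1648·42 = 54.8748
  x_5 = 0.1576·71 + 0.0529·6 + 0.1014·87 + 0.0636·57 + 0.1807·12 + 1.0796·31 + 0.0848·42 = 63.1526
  x_6 = 0.1328·71 + 0.0539·6 + 0.1250·87 + 0.0745·57 + 0.1690·12 + 0.1669·31 + 1.0663·42 = 76.8546

L[5,3] = 0.0636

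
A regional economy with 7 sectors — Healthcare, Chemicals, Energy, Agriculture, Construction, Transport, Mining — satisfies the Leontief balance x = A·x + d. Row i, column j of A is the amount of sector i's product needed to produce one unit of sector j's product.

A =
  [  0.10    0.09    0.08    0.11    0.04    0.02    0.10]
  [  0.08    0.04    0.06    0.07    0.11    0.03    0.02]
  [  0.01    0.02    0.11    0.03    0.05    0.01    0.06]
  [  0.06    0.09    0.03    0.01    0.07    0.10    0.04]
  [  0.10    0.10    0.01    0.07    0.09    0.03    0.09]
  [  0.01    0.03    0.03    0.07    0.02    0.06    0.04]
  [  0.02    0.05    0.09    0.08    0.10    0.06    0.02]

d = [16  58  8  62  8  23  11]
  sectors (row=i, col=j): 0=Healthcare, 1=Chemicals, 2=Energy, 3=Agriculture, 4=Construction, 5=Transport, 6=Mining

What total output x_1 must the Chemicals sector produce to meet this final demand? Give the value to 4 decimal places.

76.3227

Form M = I − A:
  [  0.90   -0.09   -0.08   -0.11   -0.04   -0.02   -0.10]
  [ -0.08    0.96   -0.06   -0.07   -0.11   -0.03   -0.02]
  [ -0.01   -0.02    0.89   -0.03   -0.05   -0.01   -0.06]
  [ -0.06   -0.09   -0.03    0.99   -0.07   -0.10   -0.04]
  [ -0.10   -0.10   -0.01   -0.07    0.91   -0.03   -0.09]
  [ -0.01   -0.03   -0.03   -0.07   -0.02    0.94   -0.04]
  [ -0.02   -0.05   -0.09   -0.08   -0.10   -0.06    0.98]
Leontief inverse L = M⁻¹:
  [  1.1526    0.1472    0.1374    0.1665    0.1064    0.0612    0.1481]
  [  0.1252    1.0879    0.0986    0.1144    0.1594    0.0597    0.0628]
  [  0.0321    0.0462    1.1420    0.0563    0.0841    0.0284    0.0853]
  [  0.0986    0.1296    0.0665    1.0556    0.1160    0.1278    0.0757]
  [  0.1552    0.1572    0.0579    0.1276    1.1542    0.0681    0.1366]
  [  0.0304    0.0547    0.0527    0.0936    0.0484    1.0821    0.0599]
  [  0.0586    0.0927    0.1273    0.1193    0.1482    0.0905    1.0583]
Total output x = L · d:
  x_0 = 1.1526·16 + 0.1472·58 + 0.1374·8 + 0.1665·62 + 0.1064·8 + 0.0612·23 + 0.1481·11 = 42.2911
  x_1 = 0.1252·16 + 1.0879·58 + 0.0986·8 + 0.1144·62 + 0.1594·8 + 0.0597·23 + 0.0628·11 = 76.3227
  x_2 = 0.0321·16 + 0.0462·58 + 1.1420·8 + 0.0563·62 + 0.0841·8 + 0.0284·23 + 0.0853·11 = 18.0819
  x_3 = 0.0986·16 + 0.1296·58 + 0.0665·8 + 1.0556·62 + 0.1160·8 + 0.1278·23 + 0.0757·11 = 79.7734
  x_4 = 0.1552·16 + 0.1572·58 + 0.0579·8 + 0.1276·62 + 1.1542·8 + 0.0681·23 + 0.1366·11 = 32.2731
  x_5 = 0.0304·16 + 0.0547·58 + 0.0527·8 + 0.0936·62 + 0.0484·8 + 1.0821·23 + 0.0599·11 = 35.8194
  x_6 = 0.0586·16 + 0.0927·58 + 0.1273·8 + 0.1193·62 + 0.1482·8 + 0.0905·23 + 1.0583·11 = 29.6405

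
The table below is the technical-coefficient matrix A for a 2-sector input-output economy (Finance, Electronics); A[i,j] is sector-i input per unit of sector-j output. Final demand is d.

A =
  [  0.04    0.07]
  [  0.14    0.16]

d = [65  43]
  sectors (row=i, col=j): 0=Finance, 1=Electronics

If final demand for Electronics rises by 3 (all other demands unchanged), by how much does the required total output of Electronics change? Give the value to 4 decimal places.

3.6154

Form M = I − A:
  [  0.96   -0.07]
  [ -0.14    0.84]
Leontief inverse L = M⁻¹:
  [  1.0545    0.0879]
  [  0.1757    1.2051]
Total output x = L · d:
  x_0 = 1.0545·65 + 0.0879·43 = 72.3199
  x_1 = 0.1757·65 + 1.2051·43 = 63.2438
Δx_1 = L[1,1] · Δd_1 = 1.2051 · 3 = 3.6154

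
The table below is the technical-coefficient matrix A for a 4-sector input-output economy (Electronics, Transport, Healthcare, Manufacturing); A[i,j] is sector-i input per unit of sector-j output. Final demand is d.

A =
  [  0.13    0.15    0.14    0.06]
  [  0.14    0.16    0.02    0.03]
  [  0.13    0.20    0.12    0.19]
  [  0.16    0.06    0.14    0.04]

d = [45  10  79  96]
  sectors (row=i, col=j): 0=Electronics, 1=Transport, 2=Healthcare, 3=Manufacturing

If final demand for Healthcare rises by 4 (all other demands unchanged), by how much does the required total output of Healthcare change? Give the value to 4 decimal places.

Form M = I − A:
  [  0.87   -0.15   -0.14   -0.06]
  [ -0.14    0.84   -0.02   -0.03]
  [ -0.13   -0.20    0.88   -0.19]
  [ -0.16   -0.06   -0.14    0.96]
Leontief inverse L = M⁻¹:
  [  1.2539    0.2874    0.2271    0.1323]
  [  0.2255    1.2535    0.0752    0.0681]
  [  0.2939    0.3661    1.2351    0.2743]
  [  0.2659    0.1796    0.2227    1.1080]
Total output x = L · d:
  x_0 = 1.2539·45 + 0.2874·10 + 0.2271·79 + 0.1323·96 = 89.9403
  x_1 = 0.2255·45 + 1.2535·10 + 0.0752·79 + 0.0681·96 = 35.1654
  x_2 = 0.2939·45 + 0.3661·10 + 1.2351·79 + 0.2743·96 = 140.7863
  x_3 = 0.2659·45 + 0.1796·10 + 0.2227·79 + 1.1080·96 = 137.7192
Δx_2 = L[2,2] · Δd_2 = 1.2351 · 4 = 4.9403

4.9403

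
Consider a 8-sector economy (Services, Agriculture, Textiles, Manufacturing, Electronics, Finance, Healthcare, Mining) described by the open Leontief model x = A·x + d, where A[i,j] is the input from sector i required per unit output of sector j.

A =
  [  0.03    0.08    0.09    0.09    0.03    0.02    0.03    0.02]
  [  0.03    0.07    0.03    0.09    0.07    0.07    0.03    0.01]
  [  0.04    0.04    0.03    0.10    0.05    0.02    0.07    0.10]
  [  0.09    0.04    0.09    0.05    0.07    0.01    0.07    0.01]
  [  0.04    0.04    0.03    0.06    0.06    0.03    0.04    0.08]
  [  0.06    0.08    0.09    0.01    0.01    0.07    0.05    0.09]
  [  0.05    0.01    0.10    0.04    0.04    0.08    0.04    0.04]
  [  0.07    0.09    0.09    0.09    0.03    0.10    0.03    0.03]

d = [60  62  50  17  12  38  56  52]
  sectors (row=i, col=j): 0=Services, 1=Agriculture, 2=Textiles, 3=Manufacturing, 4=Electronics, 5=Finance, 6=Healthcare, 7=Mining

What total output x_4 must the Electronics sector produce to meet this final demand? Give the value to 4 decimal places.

Form M = I − A:
  [  0.97   -0.08   -0.09   -0.09   -0.03   -0.02   -0.03   -0.02]
  [ -0.03    0.93   -0.03   -0.09   -0.07   -0.07   -0.03   -0.01]
  [ -0.04   -0.04    0.97   -0.10   -0.05   -0.02   -0.07   -0.10]
  [ -0.09   -0.04   -0.09    0.95   -0.07   -0.01   -0.07   -0.01]
  [ -0.04   -0.04   -0.03   -0.06    0.94   -0.03   -0.04   -0.08]
  [ -0.06   -0.08   -0.09   -0.01   -0.01    0.93   -0.05   -0.09]
  [ -0.05   -0.01   -0.10   -0.04   -0.04   -0.08    0.96   -0.04]
  [ -0.07   -0.09   -0.09   -0.09   -0.03   -0.10   -0.03    0.97]
Leontief inverse L = M⁻¹:
  [  1.0655    0.1159    0.1331    0.1380    0.0648    0.0490    0.0635    0.0508]
  [  0.0666    1.1080    0.0759    0.1336    0.1037    0.1012    0.0629    0.0425]
  [  0.0841    0.0835    1.0872    0.1536    0.0876    0.0595    0.1066    0.1334]
  [  0.1260    0.0778    0.1385    1.1024    0.1056    0.0408    0.1048    0.0459]
  [  0.0758    0.0781    0.0763    0.1056    1.0912    0.0634    0.0703    0.1101]
  [  0.1009    0.1291    0.1453    0.0676    0.0453    1.1139    0.0867    0.1297]
  [  0.0867    0.0495    0.1484    0.0869    0.0703    0.1129    1.0744    0.0791]
  [  0.1180    0.1434    0.1523    0.1518    0.0728    0.1425    0.0744    1.0744]
Total output x = L · d:
  x_0 = 1.0655·60 + 0.1159·62 + 0.1331·50 + 0.1380·17 + 0.0648·12 + 0.0490·38 + 0.0635·56 + 0.0508·52 = 88.9540
  x_1 = 0.0666·60 + 1.1080·62 + 0.0759·50 + 0.1336·17 + 0.1037·12 + 0.1012·38 + 0.0629·56 + 0.0425·52 = 89.5825
  x_2 = 0.0841·60 + 0.0835·62 + 1.0872·50 + 0.1536·17 + 0.0876·12 + 0.0595·38 + 0.1066·56 + 0.1334·52 = 83.4121
  x_3 = 0.1260·60 + 0.0778·62 + 0.1385·50 + 1.1024·17 + 0.1056·12 + 0.0408·38 + 0.1048·56 + 0.0459·52 = 49.1187
  x_4 = 0.0758·60 + 0.0781·62 + 0.0763·50 + 0.1056·17 + 1.0912·12 + 0.0634·38 + 0.0703·56 + 0.1101·52 = 40.1715
  x_5 = 0.1009·60 + 0.1291·62 + 0.1453·50 + 0.0676·17 + 0.0453·12 + 1.1139·38 + 0.0867·56 + 0.1297·52 = 76.9425
  x_6 = 0.0867·60 + 0.0495·62 + 0.1484·50 + 0.0869·17 + 0.0703·12 + 0.1129·38 + 1.0744·56 + 0.0791·52 = 86.5742
  x_7 = 0.1180·60 + 0.1434·62 + 0.1523·50 + 0.1518·17 + 0.0728·12 + 0.1425·38 + 0.0744·56 + 1.0744·52 = 92.4883

40.1715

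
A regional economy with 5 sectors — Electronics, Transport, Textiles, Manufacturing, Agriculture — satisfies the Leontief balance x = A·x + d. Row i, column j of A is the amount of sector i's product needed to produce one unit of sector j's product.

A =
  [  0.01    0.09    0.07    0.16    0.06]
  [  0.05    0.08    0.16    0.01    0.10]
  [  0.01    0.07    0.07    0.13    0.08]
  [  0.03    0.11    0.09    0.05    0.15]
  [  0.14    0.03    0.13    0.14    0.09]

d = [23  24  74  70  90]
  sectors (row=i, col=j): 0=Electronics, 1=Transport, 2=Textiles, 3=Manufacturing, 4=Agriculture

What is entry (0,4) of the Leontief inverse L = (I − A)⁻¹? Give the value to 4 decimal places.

Form M = I − A:
  [  0.99   -0.09   -0.07   -0.16   -0.06]
  [ -0.05    0.92   -0.16   -0.01   -0.10]
  [ -0.01   -0.07    0.93   -0.13   -0.08]
  [ -0.03   -0.11   -0.09    0.95   -0.15]
  [ -0.14   -0.03   -0.13   -0.14    0.91]
Leontief inverse L = M⁻¹:
  [  1.0441    0.1432    0.1427    0.2165    0.1328]
  [  0.0849    1.1280    0.2312    0.0819    0.1634]
  [  0.0438    0.1178    1.1373    0.1858    0.1464]
  [  0.0756    0.1622    0.1736    1.1237    0.2233]
  [  0.1813    0.1010    0.2188    0.2354    1.1800]
Total output x = L · d:
  x_0 = 1.0441·23 + 0.1432·24 + 0.1427·74 + 0.2165·70 + 0.1328·90 = 65.1201
  x_1 = 0.0849·23 + 1.1280·24 + 0.2312·74 + 0.0819·70 + 0.1634·90 = 66.5690
  x_2 = 0.0438·23 + 0.1178·24 + 1.1373·74 + 0.1858·70 + 0.1464·90 = 114.1810
  x_3 = 0.0756·23 + 0.1622·24 + 0.1736·74 + 1.1237·70 + 0.2233·90 = 117.2334
  x_4 = 0.1813·23 + 0.1010·24 + 0.2188·74 + 0.2354·70 + 1.1800·90 = 145.4616

L[0,4] = 0.1328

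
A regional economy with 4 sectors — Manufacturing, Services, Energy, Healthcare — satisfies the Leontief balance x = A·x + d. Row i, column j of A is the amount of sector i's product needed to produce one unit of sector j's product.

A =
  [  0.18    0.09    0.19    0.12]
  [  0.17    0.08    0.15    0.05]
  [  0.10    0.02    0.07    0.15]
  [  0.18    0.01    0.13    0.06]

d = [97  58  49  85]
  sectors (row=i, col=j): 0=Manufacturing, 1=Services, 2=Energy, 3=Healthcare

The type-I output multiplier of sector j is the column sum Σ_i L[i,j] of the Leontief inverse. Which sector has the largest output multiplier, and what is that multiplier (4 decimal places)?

Manufacturing (2.1181)

Form M = I − A:
  [  0.82   -0.09   -0.19   -0.12]
  [ -0.17    0.92   -0.15   -0.05]
  [ -0.10   -0.02    0.93   -0.15]
  [ -0.18   -0.01   -0.13    0.94]
Leontief inverse L = M⁻¹:
  [  1.3394    0.1407    0.3286    0.2309]
  [  0.2952    1.1230    0.2609    0.1390]
  [  0.1966    0.0466    1.1525    0.2115]
  [  0.2868    0.0453    0.2251    1.1388]
Total output x = L · d:
  x_0 = 1.3394·97 + 0.1407·58 + 0.3286·49 + 0.2309·85 = 173.8160
  x_1 = 0.2952·97 + 1.1230·58 + 0.2609·49 + 0.1390·85 = 118.3657
  x_2 = 0.1966·97 + 0.0466·58 + 1.1525·49 + 0.2115·85 = 96.2262
  x_3 = 0.2868·97 + 0.0453·58 + 0.2251·49 + 1.1388·85 = 138.2765
Output multipliers (column sums of L):
  Manufacturing: 2.1181
  Services: 1.3556
  Energy: 1.9671
  Healthcare: 1.7202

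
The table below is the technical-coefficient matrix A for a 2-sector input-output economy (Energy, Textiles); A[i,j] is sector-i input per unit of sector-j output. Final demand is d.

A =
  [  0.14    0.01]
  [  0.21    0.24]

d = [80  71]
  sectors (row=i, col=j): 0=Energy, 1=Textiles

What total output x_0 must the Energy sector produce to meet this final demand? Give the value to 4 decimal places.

Form M = I − A:
  [  0.86   -0.01]
  [ -0.21    0.76]
Leontief inverse L = M⁻¹:
  [  1.1665    0.0153]
  [  0.3223    1.3200]
Total output x = L · d:
  x_0 = 1.1665·80 + 0.0153·71 = 94.4129
  x_1 = 0.3223·80 + 1.3200·71 = 119.5088

94.4129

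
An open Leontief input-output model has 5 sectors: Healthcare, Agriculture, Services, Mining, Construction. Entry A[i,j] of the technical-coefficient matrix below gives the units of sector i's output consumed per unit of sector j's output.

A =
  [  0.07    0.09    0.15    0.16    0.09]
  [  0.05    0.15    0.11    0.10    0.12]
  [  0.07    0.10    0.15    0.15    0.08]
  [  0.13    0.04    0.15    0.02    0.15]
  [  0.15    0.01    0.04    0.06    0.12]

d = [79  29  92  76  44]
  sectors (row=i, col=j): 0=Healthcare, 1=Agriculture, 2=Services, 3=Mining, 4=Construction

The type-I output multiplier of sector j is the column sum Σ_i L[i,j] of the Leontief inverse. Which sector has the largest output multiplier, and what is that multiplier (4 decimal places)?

Form M = I − A:
  [  0.93   -0.09   -0.15   -0.16   -0.09]
  [ -0.05    0.85   -0.11   -0.10   -0.12]
  [ -0.07   -0.10    0.85   -0.15   -0.08]
  [ -0.13   -0.04   -0.15    0.98   -0.15]
  [ -0.15   -0.01   -0.04   -0.06    0.88]
Leontief inverse L = M⁻¹:
  [  1.1785    0.1738    0.2878    0.2674    0.2160]
  [  0.1503    1.2320    0.2326    0.2005    0.2387]
  [  0.1755    0.1844    1.2862    0.2568    0.2038]
  [  0.2239    0.1107    0.2642    1.1242    0.2536]
  [  0.2258    0.0595    0.1282    0.1362    1.2024]
Total output x = L · d:
  x_0 = 1.1785·79 + 0.1738·29 + 0.2878·92 + 0.2674·76 + 0.2160·44 = 154.4442
  x_1 = 0.1503·79 + 1.2320·29 + 0.2326·92 + 0.2005·76 + 0.2387·44 = 94.7285
  x_2 = 0.1755·79 + 0.1844·29 + 1.2862·92 + 0.2568·76 + 0.2038·44 = 166.0273
  x_3 = 0.2239·79 + 0.1107·29 + 0.2642·92 + 1.1242·76 + 0.2536·44 = 141.7995
  x_4 = 0.2258·79 + 0.0595·29 + 0.1282·92 + 0.1362·76 + 1.2024·44 = 94.6170
Output multipliers (column sums of L):
  Healthcare: 1.9540
  Agriculture: 1.7603
  Services: 2.1989
  Mining: 1.9851
  Construction: 2.1145

Services (2.1989)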